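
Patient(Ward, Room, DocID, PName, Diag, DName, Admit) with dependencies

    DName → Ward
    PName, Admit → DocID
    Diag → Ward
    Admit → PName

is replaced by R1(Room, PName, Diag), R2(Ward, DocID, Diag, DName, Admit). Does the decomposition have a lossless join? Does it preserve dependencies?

lossy and not dependency-preserving

Lossless test: (Diag)⁺ = {Ward, Diag}, which is a superkey of neither fragment — lossy.
Dependency preservation: the restricted closure of {Admit} across the fragments never reaches {PName}, so Admit → PName cannot be enforced without a join — not preserved.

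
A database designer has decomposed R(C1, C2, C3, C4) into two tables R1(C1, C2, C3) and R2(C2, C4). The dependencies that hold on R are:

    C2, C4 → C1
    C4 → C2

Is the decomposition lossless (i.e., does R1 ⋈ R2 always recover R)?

Common attributes: R1 ∩ R2 = {C2}.
No dependency enlarges {C2}, so (C2)⁺ = {C2}.
The closure contains neither all of R1 = {C1, C2, C3} nor all of R2 = {C2, C4}, so the common attributes are not a superkey of either fragment. The join is lossy.

No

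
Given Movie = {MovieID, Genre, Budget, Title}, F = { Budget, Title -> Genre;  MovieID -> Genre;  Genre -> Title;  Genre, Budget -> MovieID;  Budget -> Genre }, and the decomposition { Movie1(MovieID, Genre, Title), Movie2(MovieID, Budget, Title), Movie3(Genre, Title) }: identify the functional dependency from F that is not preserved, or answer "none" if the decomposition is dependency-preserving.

none

Budget, Title → Genre: restricted closure across fragments reaches Genre.
MovieID → Genre lies within Movie1.
Genre → Title lies within Movie1.
Genre, Budget → MovieID: restricted closure across fragments reaches MovieID.
Budget → Genre: restricted closure across fragments reaches Genre.
Every dependency is enforceable on the fragments, so the decomposition is dependency-preserving.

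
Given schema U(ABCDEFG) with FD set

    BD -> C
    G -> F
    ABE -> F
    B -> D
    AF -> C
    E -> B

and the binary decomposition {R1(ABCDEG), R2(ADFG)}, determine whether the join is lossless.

Common attributes: R1 ∩ R2 = {ADG}.
Closure of {ADG}: G → F applies, adding F; AF → C applies, adding C. So (ADG)⁺ = {ACDFG}.
This closure contains every attribute of R2, so R1 ∩ R2 → R2. The join is lossless.

Yes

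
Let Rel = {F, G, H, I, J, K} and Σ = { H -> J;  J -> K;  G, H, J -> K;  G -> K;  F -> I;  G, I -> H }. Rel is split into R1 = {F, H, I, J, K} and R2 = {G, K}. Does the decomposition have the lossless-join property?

No

Common attributes: R1 ∩ R2 = {K}.
No dependency enlarges {K}, so (K)⁺ = {K}.
The closure contains neither all of R1 = {F, H, I, J, K} nor all of R2 = {G, K}, so the common attributes are not a superkey of either fragment. The join is lossy.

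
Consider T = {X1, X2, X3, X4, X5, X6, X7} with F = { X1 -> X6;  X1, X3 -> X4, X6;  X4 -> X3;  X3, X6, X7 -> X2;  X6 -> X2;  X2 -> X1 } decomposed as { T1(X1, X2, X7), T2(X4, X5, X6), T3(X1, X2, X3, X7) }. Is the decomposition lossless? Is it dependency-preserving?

Lossless test (chase): Rows 1 and 3 agree on X1; apply X1→X6 and equate their X6 entries. No row becomes fully distinguished — the join is lossy.
Dependency preservation: the restricted closure of {X1} across the fragments never reaches {X6}, so X1 → X6 cannot be enforced without a join — not preserved.

lossy and not dependency-preserving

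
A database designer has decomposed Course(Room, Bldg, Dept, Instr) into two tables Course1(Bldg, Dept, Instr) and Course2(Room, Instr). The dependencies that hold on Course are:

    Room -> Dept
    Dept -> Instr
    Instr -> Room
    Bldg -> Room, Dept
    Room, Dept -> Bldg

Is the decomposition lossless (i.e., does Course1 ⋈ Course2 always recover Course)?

Yes

Common attributes: Course1 ∩ Course2 = {Instr}.
Closure of {Instr}: Instr → Room applies, adding Room; Room → Dept applies, adding Dept; Room, Dept → Bldg applies, adding Bldg. So (Instr)⁺ = {Room, Bldg, Dept, Instr}.
This closure contains every attribute of Course1, so Course1 ∩ Course2 → Course1. The join is lossless.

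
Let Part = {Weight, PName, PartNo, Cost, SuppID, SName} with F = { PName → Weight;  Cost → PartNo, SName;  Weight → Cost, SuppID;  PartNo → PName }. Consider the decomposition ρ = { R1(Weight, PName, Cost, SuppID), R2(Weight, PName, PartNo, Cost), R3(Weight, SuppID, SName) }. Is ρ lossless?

Chase test. Columns are Weight, PName, PartNo, Cost, SuppID, SName; row i has aⱼ where attribute j ∈ Ri, else bᵢⱼ.
Initial tableau (one row per fragment):
  row 1: a1 a2 b13 a4 a5 b16
  row 2: a1 a2 a3 a4 b25 b26
  row 3: a1 b32 b33 b34 a5 a6
Rows 1 and 2 agree on Cost; apply Cost→PartNo, SName and equate their PartNo, SName entries.
Rows 1 and 2 agree on Weight; apply Weight→Cost, SuppID and equate their Cost, SuppID entries.
Rows 1 and 3 agree on Weight; apply Weight→Cost, SuppID and equate their Cost, SuppID entries.
Rows 1 and 3 agree on Cost; apply Cost→PartNo, SName and equate their PartNo, SName entries.
Rows 1 and 3 agree on PartNo; apply PartNo→PName and equate their PName entries.
Row 1 is now all distinguished symbols — the join is lossless.

Yes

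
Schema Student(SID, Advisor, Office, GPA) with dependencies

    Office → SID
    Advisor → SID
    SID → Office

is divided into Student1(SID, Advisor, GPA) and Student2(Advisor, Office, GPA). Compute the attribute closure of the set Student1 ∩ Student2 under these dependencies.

SID, Advisor, Office, GPA

Student1 ∩ Student2 = {Advisor, GPA}.
Advisor → SID applies, adding SID
SID → Office applies, adding Office
Closure: {SID, Advisor, Office, GPA}.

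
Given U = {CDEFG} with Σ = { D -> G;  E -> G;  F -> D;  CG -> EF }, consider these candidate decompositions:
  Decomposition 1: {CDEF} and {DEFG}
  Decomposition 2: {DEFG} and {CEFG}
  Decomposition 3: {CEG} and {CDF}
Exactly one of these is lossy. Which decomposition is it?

Decomposition 1: common = {DEF}, closure = {DEFG} → lossless.
Decomposition 2: common = {EFG}, closure = {DEFG} → lossless.
Decomposition 3: common = {C}, closure = {C} → lossy.

Decomposition 3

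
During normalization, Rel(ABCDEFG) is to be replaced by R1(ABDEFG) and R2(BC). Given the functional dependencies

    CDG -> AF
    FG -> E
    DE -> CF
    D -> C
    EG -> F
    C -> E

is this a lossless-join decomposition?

No

Common attributes: R1 ∩ R2 = {B}.
No dependency enlarges {B}, so (B)⁺ = {B}.
The closure contains neither all of R1 = {ABDEFG} nor all of R2 = {BC}, so the common attributes are not a superkey of either fragment. The join is lossy.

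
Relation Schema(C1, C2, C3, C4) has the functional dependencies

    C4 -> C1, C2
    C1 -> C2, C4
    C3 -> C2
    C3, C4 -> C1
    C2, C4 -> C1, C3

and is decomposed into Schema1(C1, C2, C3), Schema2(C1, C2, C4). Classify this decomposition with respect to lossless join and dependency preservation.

lossless and dependency-preserving

Lossless test: (C1, C2)⁺ = {C1, C2, C3, C4}, which contains all of one fragment — lossless.
Dependency preservation: C3, C4 → C1; C2, C4 → C1, C3 are not contained in any single fragment, but the restricted closure of each left-hand side across the fragments still reaches the right-hand side; the remaining FDs each lie inside some fragment. All dependencies are preserved.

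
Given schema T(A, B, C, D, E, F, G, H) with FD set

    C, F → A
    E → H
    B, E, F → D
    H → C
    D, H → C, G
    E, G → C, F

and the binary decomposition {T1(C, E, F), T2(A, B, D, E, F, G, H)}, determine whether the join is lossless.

Common attributes: T1 ∩ T2 = {E, F}.
Closure of {E, F}: E → H applies, adding H; H → C applies, adding C; C, F → A applies, adding A. So (E, F)⁺ = {A, C, E, F, H}.
This closure contains every attribute of T1, so T1 ∩ T2 → T1. The join is lossless.

Yes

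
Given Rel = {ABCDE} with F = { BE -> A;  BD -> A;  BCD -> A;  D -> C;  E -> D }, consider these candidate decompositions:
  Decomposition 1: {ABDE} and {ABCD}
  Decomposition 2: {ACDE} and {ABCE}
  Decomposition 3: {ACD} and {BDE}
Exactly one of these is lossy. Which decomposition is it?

Decomposition 3

Decomposition 1: common = {ABD}, closure = {ABCD} → lossless.
Decomposition 2: common = {ACE}, closure = {ACDE} → lossless.
Decomposition 3: common = {D}, closure = {CD} → lossy.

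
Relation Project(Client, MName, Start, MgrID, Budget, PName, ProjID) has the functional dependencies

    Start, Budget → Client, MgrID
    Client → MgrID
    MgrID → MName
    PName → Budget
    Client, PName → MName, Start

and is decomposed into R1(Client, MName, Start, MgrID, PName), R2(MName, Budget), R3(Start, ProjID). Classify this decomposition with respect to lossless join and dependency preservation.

Lossless test (chase): applying each FD to every pair of rows produces no changes in the tableau, so no row becomes fully distinguished — the join is lossy.
Dependency preservation: the restricted closure of {Start, Budget} across the fragments never reaches {Client, MgrID}, so Start, Budget → Client, MgrID cannot be enforced without a join — not preserved.

lossy and not dependency-preserving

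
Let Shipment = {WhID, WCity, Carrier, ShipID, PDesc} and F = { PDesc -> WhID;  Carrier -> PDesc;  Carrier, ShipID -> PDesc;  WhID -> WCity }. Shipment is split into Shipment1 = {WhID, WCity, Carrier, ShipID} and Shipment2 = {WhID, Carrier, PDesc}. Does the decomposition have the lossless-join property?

Yes

Common attributes: Shipment1 ∩ Shipment2 = {WhID, Carrier}.
Closure of {WhID, Carrier}: Carrier → PDesc applies, adding PDesc; WhID → WCity applies, adding WCity. So (WhID, Carrier)⁺ = {WhID, WCity, Carrier, PDesc}.
This closure contains every attribute of Shipment2, so Shipment1 ∩ Shipment2 → Shipment2. The join is lossless.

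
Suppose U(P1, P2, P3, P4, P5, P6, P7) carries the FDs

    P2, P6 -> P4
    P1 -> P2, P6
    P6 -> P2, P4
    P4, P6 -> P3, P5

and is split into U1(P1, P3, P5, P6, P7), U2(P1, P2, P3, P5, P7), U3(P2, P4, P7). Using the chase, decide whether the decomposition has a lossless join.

Chase test. Columns are P1, P2, P3, P4, P5, P6, P7; row i has aⱼ where attribute j ∈ Ui, else bᵢⱼ.
Initial tableau (one row per fragment):
  row 1: a1 b12 a3 b14 a5 a6 a7
  row 2: a1 a2 a3 b24 a5 b26 a7
  row 3: b31 a2 b33 a4 b35 b36 a7
Rows 1 and 2 agree on P1; apply P1→P2, P6 and equate their P2, P6 entries.
Rows 1 and 2 agree on P6; apply P6→P2, P4 and equate their P2, P4 entries.
No row becomes fully distinguished — the join is lossy.

No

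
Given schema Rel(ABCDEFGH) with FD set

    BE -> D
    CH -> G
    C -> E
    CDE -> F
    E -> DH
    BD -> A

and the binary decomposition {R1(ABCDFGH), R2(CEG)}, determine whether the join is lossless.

Common attributes: R1 ∩ R2 = {CG}.
Closure of {CG}: C → E applies, adding E; E → DH applies, adding DH; CDE → F applies, adding F. So (CG)⁺ = {CDEFGH}.
This closure contains every attribute of R2, so R1 ∩ R2 → R2. The join is lossless.

Yes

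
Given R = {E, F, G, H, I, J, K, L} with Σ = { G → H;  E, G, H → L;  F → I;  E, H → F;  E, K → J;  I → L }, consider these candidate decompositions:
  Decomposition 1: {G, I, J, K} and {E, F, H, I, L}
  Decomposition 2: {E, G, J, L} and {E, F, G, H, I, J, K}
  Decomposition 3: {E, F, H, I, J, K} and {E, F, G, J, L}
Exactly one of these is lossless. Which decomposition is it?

Decomposition 2

Decomposition 1: common = {I}, closure = {I, L} → lossy.
Decomposition 2: common = {E, G, J}, closure = {E, F, G, H, I, J, L} → lossless.
Decomposition 3: common = {E, F, J}, closure = {E, F, I, J, L} → lossy.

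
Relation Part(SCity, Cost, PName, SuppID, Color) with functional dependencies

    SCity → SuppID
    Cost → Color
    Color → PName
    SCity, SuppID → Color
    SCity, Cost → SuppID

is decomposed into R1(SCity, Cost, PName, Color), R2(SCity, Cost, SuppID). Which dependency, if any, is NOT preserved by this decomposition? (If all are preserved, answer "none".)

none

SCity → SuppID lies within R2.
Cost → Color lies within R1.
Color → PName lies within R1.
SCity, SuppID → Color: restricted closure across fragments reaches Color.
SCity, Cost → SuppID lies within R2.
Every dependency is enforceable on the fragments, so the decomposition is dependency-preserving.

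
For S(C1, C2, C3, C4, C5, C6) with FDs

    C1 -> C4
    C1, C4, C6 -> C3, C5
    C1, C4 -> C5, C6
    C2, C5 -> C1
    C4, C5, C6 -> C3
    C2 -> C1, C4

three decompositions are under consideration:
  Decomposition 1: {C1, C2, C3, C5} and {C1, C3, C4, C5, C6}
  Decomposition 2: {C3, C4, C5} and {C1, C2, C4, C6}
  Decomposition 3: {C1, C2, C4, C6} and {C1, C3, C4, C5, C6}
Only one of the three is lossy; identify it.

Decomposition 1: common = {C1, C3, C5}, closure = {C1, C3, C4, C5, C6} → lossless.
Decomposition 2: common = {C4}, closure = {C4} → lossy.
Decomposition 3: common = {C1, C4, C6}, closure = {C1, C3, C4, C5, C6} → lossless.

Decomposition 2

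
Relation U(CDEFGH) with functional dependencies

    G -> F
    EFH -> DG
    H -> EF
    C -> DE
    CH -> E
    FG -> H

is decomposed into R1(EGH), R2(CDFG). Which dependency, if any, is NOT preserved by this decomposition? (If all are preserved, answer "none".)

C -> DE

Check C → DE: no single fragment contains all of {CDE}, and the restricted closure of {C} across the fragments never reaches {DE}.
G → F is preserved.
EFH → DG is preserved.
H → EF is preserved.
CH → E is preserved.
FG → H is preserved.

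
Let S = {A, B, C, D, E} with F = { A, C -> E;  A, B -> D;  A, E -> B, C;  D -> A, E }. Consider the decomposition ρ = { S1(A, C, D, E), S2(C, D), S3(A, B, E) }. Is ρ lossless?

Chase test. Columns are A, B, C, D, E; row i has aⱼ where attribute j ∈ Si, else bᵢⱼ.
Initial tableau (one row per fragment):
  row 1: a1 b12 a3 a4 a5
  row 2: b21 b22 a3 a4 b25
  row 3: a1 a2 b33 b34 a5
Rows 1 and 3 agree on A, E; apply A, E→B, C and equate their B, C entries.
Rows 1 and 2 agree on D; apply D→A, E and equate their A, E entries.
Rows 1 and 3 agree on A, B; apply A, B→D and equate their D entries.
Rows 1 and 2 agree on A, E; apply A, E→B, C and equate their B, C entries.
Row 1 is now all distinguished symbols — the join is lossless.

Yes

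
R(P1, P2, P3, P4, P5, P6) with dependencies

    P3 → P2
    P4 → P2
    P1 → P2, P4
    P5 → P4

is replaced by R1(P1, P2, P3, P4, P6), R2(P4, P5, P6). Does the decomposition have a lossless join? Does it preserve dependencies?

lossy but dependency-preserving

Lossless test: (P4, P6)⁺ = {P2, P4, P6}, which is a superkey of neither fragment — lossy.
Dependency preservation: every FD's attributes lie within a single fragment, so each can be enforced locally — preserved.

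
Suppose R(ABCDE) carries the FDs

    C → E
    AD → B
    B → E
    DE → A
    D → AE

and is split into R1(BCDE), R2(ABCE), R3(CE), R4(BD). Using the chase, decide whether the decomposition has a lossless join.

No

Chase test. Columns are ABCDE; row i has aⱼ where attribute j ∈ Ri, else bᵢⱼ.
Initial tableau (one row per fragment):
  row 1: b11 a2 a3 a4 a5
  row 2: a1 a2 a3 b24 a5
  row 3: b31 b32 a3 b34 a5
  row 4: b41 a2 b43 a4 b45
Rows 1 and 4 agree on B; apply B→E and equate their E entries.
Rows 1 and 4 agree on DE; apply DE→A and equate their A entries.
No row becomes fully distinguished — the join is lossy.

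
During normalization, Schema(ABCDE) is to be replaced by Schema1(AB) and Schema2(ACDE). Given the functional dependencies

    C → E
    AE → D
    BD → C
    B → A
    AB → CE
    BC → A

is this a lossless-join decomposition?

Common attributes: Schema1 ∩ Schema2 = {A}.
No dependency enlarges {A}, so (A)⁺ = {A}.
The closure contains neither all of Schema1 = {AB} nor all of Schema2 = {ACDE}, so the common attributes are not a superkey of either fragment. The join is lossy.

No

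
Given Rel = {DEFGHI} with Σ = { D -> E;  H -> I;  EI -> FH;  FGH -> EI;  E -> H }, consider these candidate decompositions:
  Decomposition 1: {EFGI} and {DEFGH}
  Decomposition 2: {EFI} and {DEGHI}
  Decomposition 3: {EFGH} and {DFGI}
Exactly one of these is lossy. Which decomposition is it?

Decomposition 1: common = {EFG}, closure = {EFGHI} → lossless.
Decomposition 2: common = {EI}, closure = {EFHI} → lossless.
Decomposition 3: common = {FG}, closure = {FG} → lossy.

Decomposition 3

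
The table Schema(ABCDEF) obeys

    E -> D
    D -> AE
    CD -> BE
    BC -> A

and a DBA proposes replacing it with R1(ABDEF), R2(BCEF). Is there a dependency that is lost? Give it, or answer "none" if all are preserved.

Check BC → A: no single fragment contains all of {ABC}, and the restricted closure of {BC} across the fragments never reaches {A}.
E → D is preserved.
D → AE is preserved.
CD → BE is preserved.

BC -> A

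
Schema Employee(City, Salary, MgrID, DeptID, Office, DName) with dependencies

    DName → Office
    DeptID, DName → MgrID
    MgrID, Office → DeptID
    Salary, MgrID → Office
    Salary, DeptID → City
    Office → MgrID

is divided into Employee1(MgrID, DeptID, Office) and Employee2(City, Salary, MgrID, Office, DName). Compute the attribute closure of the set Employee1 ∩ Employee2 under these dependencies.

Employee1 ∩ Employee2 = {MgrID, Office}.
MgrID, Office → DeptID applies, adding DeptID
Closure: {MgrID, DeptID, Office}.

MgrID, DeptID, Office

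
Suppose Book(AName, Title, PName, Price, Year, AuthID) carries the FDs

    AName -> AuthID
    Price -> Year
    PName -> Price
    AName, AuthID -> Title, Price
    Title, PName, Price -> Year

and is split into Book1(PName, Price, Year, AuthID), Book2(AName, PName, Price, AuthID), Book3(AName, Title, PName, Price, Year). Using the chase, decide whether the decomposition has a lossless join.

Chase test. Columns are AName, Title, PName, Price, Year, AuthID; row i has aⱼ where attribute j ∈ Booki, else bᵢⱼ.
Initial tableau (one row per fragment):
  row 1: b11 b12 a3 a4 a5 a6
  row 2: a1 b22 a3 a4 b25 a6
  row 3: a1 a2 a3 a4 a5 b36
Rows 2 and 3 agree on AName; apply AName→AuthID and equate their AuthID entries.
Rows 1 and 2 agree on Price; apply Price→Year and equate their Year entries.
Rows 2 and 3 agree on AName, AuthID; apply AName, AuthID→Title, Price and equate their Title, Price entries.
Row 2 is now all distinguished symbols — the join is lossless.

Yes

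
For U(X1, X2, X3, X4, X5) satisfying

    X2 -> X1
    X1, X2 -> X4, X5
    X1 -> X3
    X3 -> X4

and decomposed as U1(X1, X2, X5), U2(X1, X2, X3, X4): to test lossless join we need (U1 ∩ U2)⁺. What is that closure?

X1, X2, X3, X4, X5

U1 ∩ U2 = {X1, X2}.
X1, X2 → X4, X5 applies, adding X4, X5
X1 → X3 applies, adding X3
Closure: {X1, X2, X3, X4, X5}.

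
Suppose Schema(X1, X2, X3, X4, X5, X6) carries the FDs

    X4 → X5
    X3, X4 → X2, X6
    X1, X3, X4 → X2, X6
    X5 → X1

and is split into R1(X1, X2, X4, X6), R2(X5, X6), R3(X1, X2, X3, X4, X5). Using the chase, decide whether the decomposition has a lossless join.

No

Chase test. Columns are X1, X2, X3, X4, X5, X6; row i has aⱼ where attribute j ∈ Ri, else bᵢⱼ.
Initial tableau (one row per fragment):
  row 1: a1 a2 b13 a4 b15 a6
  row 2: b21 b22 b23 b24 a5 a6
  row 3: a1 a2 a3 a4 a5 b36
Rows 1 and 3 agree on X4; apply X4→X5 and equate their X5 entries.
Rows 1 and 2 agree on X5; apply X5→X1 and equate their X1 entries.
No row becomes fully distinguished — the join is lossy.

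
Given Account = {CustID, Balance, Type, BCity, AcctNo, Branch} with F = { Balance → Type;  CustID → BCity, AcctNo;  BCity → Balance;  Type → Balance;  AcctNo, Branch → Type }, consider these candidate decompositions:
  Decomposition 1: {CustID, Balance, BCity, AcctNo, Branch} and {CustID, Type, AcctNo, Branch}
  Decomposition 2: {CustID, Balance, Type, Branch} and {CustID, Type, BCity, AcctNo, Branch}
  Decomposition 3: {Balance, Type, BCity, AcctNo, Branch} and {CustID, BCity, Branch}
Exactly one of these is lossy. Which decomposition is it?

Decomposition 3

Decomposition 1: common = {CustID, AcctNo, Branch}, closure = {CustID, Balance, Type, BCity, AcctNo, Branch} → lossless.
Decomposition 2: common = {CustID, Type, Branch}, closure = {CustID, Balance, Type, BCity, AcctNo, Branch} → lossless.
Decomposition 3: common = {BCity, Branch}, closure = {Balance, Type, BCity, Branch} → lossy.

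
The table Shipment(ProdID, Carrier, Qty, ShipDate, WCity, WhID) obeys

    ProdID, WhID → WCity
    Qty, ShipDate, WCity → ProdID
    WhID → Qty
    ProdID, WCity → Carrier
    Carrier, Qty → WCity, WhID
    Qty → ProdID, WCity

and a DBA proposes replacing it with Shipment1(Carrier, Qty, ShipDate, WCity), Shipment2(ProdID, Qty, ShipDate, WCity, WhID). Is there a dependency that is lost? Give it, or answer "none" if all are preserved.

Check ProdID, WCity → Carrier: no single fragment contains all of {ProdID, Carrier, WCity}, and the restricted closure of {ProdID, WCity} across the fragments never reaches {Carrier}.
ProdID, WhID → WCity is preserved.
Qty, ShipDate, WCity → ProdID is preserved.
WhID → Qty is preserved.
Carrier, Qty → WCity, WhID is preserved.
Qty → ProdID, WCity is preserved.

ProdID, WCity → Carrier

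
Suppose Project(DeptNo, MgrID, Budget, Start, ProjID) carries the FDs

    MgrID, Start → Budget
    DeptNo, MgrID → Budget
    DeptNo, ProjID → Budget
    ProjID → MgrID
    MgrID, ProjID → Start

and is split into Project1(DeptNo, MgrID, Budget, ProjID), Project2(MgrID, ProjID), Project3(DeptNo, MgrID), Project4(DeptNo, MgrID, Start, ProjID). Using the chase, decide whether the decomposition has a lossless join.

Chase test. Columns are DeptNo, MgrID, Budget, Start, ProjID; row i has aⱼ where attribute j ∈ Projecti, else bᵢⱼ.
Initial tableau (one row per fragment):
  row 1: a1 a2 a3 b14 a5
  row 2: b21 a2 b23 b24 a5
  row 3: a1 a2 b33 b34 b35
  row 4: a1 a2 b43 a4 a5
Rows 1 and 3 agree on DeptNo, MgrID; apply DeptNo, MgrID→Budget and equate their Budget entries.
Rows 1 and 4 agree on DeptNo, MgrID; apply DeptNo, MgrID→Budget and equate their Budget entries.
Rows 1 and 2 agree on MgrID, ProjID; apply MgrID, ProjID→Start and equate their Start entries.
Rows 1 and 4 agree on MgrID, ProjID; apply MgrID, ProjID→Start and equate their Start entries.
Rows 1 and 2 agree on MgrID, Start; apply MgrID, Start→Budget and equate their Budget entries.
Row 1 is now all distinguished symbols — the join is lossless.

Yes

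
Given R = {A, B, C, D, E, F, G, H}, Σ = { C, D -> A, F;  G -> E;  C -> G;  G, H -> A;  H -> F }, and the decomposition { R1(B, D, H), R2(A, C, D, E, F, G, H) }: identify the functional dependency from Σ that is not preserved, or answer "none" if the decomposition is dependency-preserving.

C, D → A, F lies within R2.
G → E lies within R2.
C → G lies within R2.
G, H → A lies within R2.
H → F lies within R2.
Every dependency is enforceable on the fragments, so the decomposition is dependency-preserving.

none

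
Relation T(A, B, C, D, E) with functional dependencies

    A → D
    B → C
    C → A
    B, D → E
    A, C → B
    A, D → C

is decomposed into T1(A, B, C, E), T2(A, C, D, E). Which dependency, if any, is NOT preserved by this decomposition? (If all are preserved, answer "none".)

A → D lies within T2.
B → C lies within T1.
C → A lies within T1.
B, D → E: restricted closure across fragments reaches E.
A, C → B lies within T1.
A, D → C lies within T2.
Every dependency is enforceable on the fragments, so the decomposition is dependency-preserving.

none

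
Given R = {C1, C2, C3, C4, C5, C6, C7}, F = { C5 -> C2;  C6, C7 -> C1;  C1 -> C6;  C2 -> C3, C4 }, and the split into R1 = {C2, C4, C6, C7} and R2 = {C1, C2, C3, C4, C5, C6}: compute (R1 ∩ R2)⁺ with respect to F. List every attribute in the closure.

R1 ∩ R2 = {C2, C4, C6}.
C2 → C3, C4 applies, adding C3
Closure: {C2, C3, C4, C6}.

C2, C3, C4, C6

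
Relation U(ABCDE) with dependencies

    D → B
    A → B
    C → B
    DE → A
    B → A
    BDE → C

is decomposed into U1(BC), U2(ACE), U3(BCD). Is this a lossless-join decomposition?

No

Chase test. Columns are ABCDE; row i has aⱼ where attribute j ∈ Ui, else bᵢⱼ.
Initial tableau (one row per fragment):
  row 1: b11 a2 a3 b14 b15
  row 2: a1 b22 a3 b24 a5
  row 3: b31 a2 a3 a4 b35
Rows 1 and 2 agree on C; apply C→B and equate their B entries.
Rows 1 and 2 agree on B; apply B→A and equate their A entries.
Rows 1 and 3 agree on B; apply B→A and equate their A entries.
No row becomes fully distinguished — the join is lossy.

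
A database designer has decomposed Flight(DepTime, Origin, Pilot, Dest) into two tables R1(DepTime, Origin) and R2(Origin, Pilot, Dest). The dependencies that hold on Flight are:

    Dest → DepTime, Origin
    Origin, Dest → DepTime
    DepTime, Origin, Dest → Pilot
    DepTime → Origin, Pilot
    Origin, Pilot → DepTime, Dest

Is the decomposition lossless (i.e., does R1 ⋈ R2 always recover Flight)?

Common attributes: R1 ∩ R2 = {Origin}.
No dependency enlarges {Origin}, so (Origin)⁺ = {Origin}.
The closure contains neither all of R1 = {DepTime, Origin} nor all of R2 = {Origin, Pilot, Dest}, so the common attributes are not a superkey of either fragment. The join is lossy.

No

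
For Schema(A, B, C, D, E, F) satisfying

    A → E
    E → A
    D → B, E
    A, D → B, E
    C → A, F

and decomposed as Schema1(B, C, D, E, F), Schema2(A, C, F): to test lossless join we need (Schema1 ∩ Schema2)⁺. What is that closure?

Schema1 ∩ Schema2 = {C, F}.
C → A, F applies, adding A
A → E applies, adding E
Closure: {A, C, E, F}.

A, C, E, F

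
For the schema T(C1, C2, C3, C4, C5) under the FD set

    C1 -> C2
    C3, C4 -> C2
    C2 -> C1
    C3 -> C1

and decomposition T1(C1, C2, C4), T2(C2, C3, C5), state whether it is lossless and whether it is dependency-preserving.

Lossless test: (C2)⁺ = {C1, C2}, which is a superkey of neither fragment — lossy.
Dependency preservation: C3, C4 → C2; C3 → C1 are not contained in any single fragment, but the restricted closure of each left-hand side across the fragments still reaches the right-hand side; the remaining FDs each lie inside some fragment. All dependencies are preserved.

lossy but dependency-preserving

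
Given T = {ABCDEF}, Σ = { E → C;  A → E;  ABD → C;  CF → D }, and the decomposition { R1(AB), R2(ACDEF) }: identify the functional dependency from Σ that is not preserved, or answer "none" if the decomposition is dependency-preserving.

E → C lies within R2.
A → E lies within R2.
ABD → C: restricted closure across fragments reaches C.
CF → D lies within R2.
Every dependency is enforceable on the fragments, so the decomposition is dependency-preserving.

none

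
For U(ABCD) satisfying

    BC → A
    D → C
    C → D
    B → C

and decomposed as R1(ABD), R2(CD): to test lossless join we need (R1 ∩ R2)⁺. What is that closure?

R1 ∩ R2 = {D}.
D → C applies, adding C
Closure: {CD}.

CD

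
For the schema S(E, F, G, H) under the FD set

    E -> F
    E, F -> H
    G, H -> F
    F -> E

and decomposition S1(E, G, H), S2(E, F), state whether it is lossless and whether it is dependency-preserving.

Lossless test: (E)⁺ = {E, F, H}, which contains all of one fragment — lossless.
Dependency preservation: E, F → H; G, H → F are not contained in any single fragment, but the restricted closure of each left-hand side across the fragments still reaches the right-hand side; the remaining FDs each lie inside some fragment. All dependencies are preserved.

lossless and dependency-preserving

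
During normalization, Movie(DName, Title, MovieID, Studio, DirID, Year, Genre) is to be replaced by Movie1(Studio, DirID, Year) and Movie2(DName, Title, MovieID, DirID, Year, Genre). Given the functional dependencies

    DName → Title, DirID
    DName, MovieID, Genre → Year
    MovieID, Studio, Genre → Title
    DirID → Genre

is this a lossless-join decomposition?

No

Common attributes: Movie1 ∩ Movie2 = {DirID, Year}.
Closure of {DirID, Year}: DirID → Genre applies, adding Genre. So (DirID, Year)⁺ = {DirID, Year, Genre}.
The closure contains neither all of Movie1 = {Studio, DirID, Year} nor all of Movie2 = {DName, Title, MovieID, DirID, Year, Genre}, so the common attributes are not a superkey of either fragment. The join is lossy.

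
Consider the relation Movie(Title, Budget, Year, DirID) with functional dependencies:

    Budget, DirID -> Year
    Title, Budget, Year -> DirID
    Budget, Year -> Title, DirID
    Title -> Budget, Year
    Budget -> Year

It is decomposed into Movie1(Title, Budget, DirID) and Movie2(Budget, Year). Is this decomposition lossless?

Common attributes: Movie1 ∩ Movie2 = {Budget}.
Closure of {Budget}: Budget → Year applies, adding Year; Budget, Year → Title, DirID applies, adding Title, DirID. So (Budget)⁺ = {Title, Budget, Year, DirID}.
This closure contains every attribute of Movie1, so Movie1 ∩ Movie2 → Movie1. The join is lossless.

Yes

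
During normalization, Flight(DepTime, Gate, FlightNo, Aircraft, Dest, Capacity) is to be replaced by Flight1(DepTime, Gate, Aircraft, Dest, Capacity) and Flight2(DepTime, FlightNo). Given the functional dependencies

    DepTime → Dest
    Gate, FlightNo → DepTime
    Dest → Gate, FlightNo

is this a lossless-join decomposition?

Yes

Common attributes: Flight1 ∩ Flight2 = {DepTime}.
Closure of {DepTime}: DepTime → Dest applies, adding Dest; Dest → Gate, FlightNo applies, adding Gate, FlightNo. So (DepTime)⁺ = {DepTime, Gate, FlightNo, Dest}.
This closure contains every attribute of Flight2, so Flight1 ∩ Flight2 → Flight2. The join is lossless.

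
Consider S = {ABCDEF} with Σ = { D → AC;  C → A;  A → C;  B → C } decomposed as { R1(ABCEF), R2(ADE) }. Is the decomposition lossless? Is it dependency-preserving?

Lossless test: (AE)⁺ = {ACE}, which is a superkey of neither fragment — lossy.
Dependency preservation: D → AC is not contained in any single fragment, but the restricted closure of its left-hand side across the fragments still reaches the right-hand side; the remaining FDs each lie inside some fragment. All dependencies are preserved.

lossy but dependency-preserving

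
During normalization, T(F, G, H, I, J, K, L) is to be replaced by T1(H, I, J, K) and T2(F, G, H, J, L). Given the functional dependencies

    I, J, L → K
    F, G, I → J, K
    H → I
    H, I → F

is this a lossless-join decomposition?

Common attributes: T1 ∩ T2 = {H, J}.
Closure of {H, J}: H → I applies, adding I; H, I → F applies, adding F. So (H, J)⁺ = {F, H, I, J}.
The closure contains neither all of T1 = {H, I, J, K} nor all of T2 = {F, G, H, J, L}, so the common attributes are not a superkey of either fragment. The join is lossy.

No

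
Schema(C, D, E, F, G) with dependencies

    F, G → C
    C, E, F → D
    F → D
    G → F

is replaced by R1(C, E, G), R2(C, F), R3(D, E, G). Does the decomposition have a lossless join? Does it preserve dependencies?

Lossless test (chase): Rows 1 and 3 agree on G; apply G→F and equate their F entries. Rows 1 and 3 agree on F, G; apply F, G→C and equate their C entries. Rows 1 and 3 agree on C, E, F; apply C, E, F→D and equate their D entries. No row becomes fully distinguished — the join is lossy.
Dependency preservation: the restricted closure of {C, E, F} across the fragments never reaches {D}, so C, E, F → D cannot be enforced without a join — not preserved.

lossy and not dependency-preserving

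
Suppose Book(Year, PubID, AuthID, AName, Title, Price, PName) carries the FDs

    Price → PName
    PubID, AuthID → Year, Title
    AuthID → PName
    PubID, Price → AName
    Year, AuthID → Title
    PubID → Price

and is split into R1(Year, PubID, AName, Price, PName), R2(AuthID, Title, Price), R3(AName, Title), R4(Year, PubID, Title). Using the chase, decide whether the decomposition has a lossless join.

No

Chase test. Columns are Year, PubID, AuthID, AName, Title, Price, PName; row i has aⱼ where attribute j ∈ Ri, else bᵢⱼ.
Initial tableau (one row per fragment):
  row 1: a1 a2 b13 a4 b15 a6 a7
  row 2: b21 b22 a3 b24 a5 a6 b27
  row 3: b31 b32 b33 a4 a5 b36 b37
  row 4: a1 a2 b43 b44 a5 b46 b47
Rows 1 and 2 agree on Price; apply Price→PName and equate their PName entries.
Rows 1 and 4 agree on PubID; apply PubID→Price and equate their Price entries.
Rows 1 and 4 agree on Price; apply Price→PName and equate their PName entries.
Rows 1 and 4 agree on PubID, Price; apply PubID, Price→AName and equate their AName entries.
No row becomes fully distinguished — the join is lossy.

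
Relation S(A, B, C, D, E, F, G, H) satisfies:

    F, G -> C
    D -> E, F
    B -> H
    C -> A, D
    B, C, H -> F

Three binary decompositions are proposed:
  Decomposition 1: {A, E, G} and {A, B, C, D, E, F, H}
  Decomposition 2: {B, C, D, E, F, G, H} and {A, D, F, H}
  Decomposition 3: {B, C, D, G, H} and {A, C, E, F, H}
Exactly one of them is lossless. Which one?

Decomposition 3

Decomposition 1: common = {A, E}, closure = {A, E} → lossy.
Decomposition 2: common = {D, F, H}, closure = {D, E, F, H} → lossy.
Decomposition 3: common = {C, H}, closure = {A, C, D, E, F, H} → lossless.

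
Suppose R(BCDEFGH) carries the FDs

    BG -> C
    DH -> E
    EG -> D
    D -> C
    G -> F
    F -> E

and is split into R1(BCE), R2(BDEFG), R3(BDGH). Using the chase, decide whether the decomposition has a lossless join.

Chase test. Columns are BCDEFGH; row i has aⱼ where attribute j ∈ Ri, else bᵢⱼ.
Initial tableau (one row per fragment):
  row 1: a1 a2 b13 a4 b15 b16 b17
  row 2: a1 b22 a3 a4 a5 a6 b27
  row 3: a1 b32 a3 b34 b35 a6 a7
Rows 2 and 3 agree on BG; apply BG→C and equate their C entries.
Rows 2 and 3 agree on G; apply G→F and equate their F entries.
Rows 2 and 3 agree on F; apply F→E and equate their E entries.
No row becomes fully distinguished — the join is lossy.

No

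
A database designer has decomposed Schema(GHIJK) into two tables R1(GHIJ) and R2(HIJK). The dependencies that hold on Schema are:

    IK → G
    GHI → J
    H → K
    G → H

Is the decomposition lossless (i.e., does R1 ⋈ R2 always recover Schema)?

Yes

Common attributes: R1 ∩ R2 = {HIJ}.
Closure of {HIJ}: H → K applies, adding K; IK → G applies, adding G. So (HIJ)⁺ = {GHIJK}.
This closure contains every attribute of R1, so R1 ∩ R2 → R1. The join is lossless.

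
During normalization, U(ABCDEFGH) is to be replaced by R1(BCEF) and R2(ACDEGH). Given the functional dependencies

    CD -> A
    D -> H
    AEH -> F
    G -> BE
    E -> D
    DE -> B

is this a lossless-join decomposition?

Common attributes: R1 ∩ R2 = {CE}.
Closure of {CE}: E → D applies, adding D; DE → B applies, adding B; CD → A applies, adding A; D → H applies, adding H; AEH → F applies, adding F. So (CE)⁺ = {ABCDEFH}.
This closure contains every attribute of R1, so R1 ∩ R2 → R1. The join is lossless.

Yes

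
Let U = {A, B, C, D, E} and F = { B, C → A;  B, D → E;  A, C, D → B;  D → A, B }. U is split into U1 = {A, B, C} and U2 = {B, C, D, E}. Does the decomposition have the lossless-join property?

Yes

Common attributes: U1 ∩ U2 = {B, C}.
Closure of {B, C}: B, C → A applies, adding A. So (B, C)⁺ = {A, B, C}.
This closure contains every attribute of U1, so U1 ∩ U2 → U1. The join is lossless.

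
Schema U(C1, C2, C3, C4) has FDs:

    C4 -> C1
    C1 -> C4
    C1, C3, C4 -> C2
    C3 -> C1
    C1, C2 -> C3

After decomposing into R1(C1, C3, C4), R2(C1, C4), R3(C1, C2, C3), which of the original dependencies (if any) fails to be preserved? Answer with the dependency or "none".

C4 → C1 lies within R1.
C1 → C4 lies within R1.
C1, C3, C4 → C2: restricted closure across fragments reaches C2.
C3 → C1 lies within R1.
C1, C2 → C3 lies within R3.
Every dependency is enforceable on the fragments, so the decomposition is dependency-preserving.

none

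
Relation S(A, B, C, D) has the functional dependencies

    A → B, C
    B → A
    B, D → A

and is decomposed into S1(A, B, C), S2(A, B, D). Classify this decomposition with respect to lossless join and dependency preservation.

Lossless test: (A, B)⁺ = {A, B, C}, which contains all of one fragment — lossless.
Dependency preservation: every FD's attributes lie within a single fragment, so each can be enforced locally — preserved.

lossless and dependency-preserving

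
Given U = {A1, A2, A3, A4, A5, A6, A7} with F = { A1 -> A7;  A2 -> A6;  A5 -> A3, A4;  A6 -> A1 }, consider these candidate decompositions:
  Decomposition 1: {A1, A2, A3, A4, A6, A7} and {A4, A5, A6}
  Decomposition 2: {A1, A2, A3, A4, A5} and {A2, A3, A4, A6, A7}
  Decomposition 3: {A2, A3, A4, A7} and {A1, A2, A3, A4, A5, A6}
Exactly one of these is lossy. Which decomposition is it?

Decomposition 1

Decomposition 1: common = {A4, A6}, closure = {A1, A4, A6, A7} → lossy.
Decomposition 2: common = {A2, A3, A4}, closure = {A1, A2, A3, A4, A6, A7} → lossless.
Decomposition 3: common = {A2, A3, A4}, closure = {A1, A2, A3, A4, A6, A7} → lossless.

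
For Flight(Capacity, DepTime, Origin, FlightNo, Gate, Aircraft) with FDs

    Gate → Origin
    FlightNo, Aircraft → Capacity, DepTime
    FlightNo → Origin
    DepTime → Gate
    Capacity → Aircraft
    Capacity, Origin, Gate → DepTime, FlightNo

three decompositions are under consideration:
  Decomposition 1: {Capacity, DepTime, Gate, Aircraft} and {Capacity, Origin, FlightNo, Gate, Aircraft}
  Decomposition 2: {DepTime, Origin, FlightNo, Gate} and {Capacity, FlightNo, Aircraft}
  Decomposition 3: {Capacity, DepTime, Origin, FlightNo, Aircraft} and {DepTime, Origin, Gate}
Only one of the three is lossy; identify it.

Decomposition 2

Decomposition 1: common = {Capacity, Gate, Aircraft}, closure = {Capacity, DepTime, Origin, FlightNo, Gate, Aircraft} → lossless.
Decomposition 2: common = {FlightNo}, closure = {Origin, FlightNo} → lossy.
Decomposition 3: common = {DepTime, Origin}, closure = {DepTime, Origin, Gate} → lossless.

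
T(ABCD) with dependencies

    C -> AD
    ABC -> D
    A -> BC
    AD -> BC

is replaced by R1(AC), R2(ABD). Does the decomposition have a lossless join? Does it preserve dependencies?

Lossless test: (A)⁺ = {ABCD}, which contains all of one fragment — lossless.
Dependency preservation: C → AD; ABC → D; A → BC; AD → BC are not contained in any single fragment, but the restricted closure of each left-hand side across the fragments still reaches the right-hand side; the remaining FDs each lie inside some fragment. All dependencies are preserved.

lossless and dependency-preserving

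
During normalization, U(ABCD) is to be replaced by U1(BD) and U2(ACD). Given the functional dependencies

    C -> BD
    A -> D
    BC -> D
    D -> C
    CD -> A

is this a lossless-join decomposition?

Common attributes: U1 ∩ U2 = {D}.
Closure of {D}: D → C applies, adding C; CD → A applies, adding A; C → BD applies, adding B. So (D)⁺ = {ABCD}.
This closure contains every attribute of U1, so U1 ∩ U2 → U1. The join is lossless.

Yes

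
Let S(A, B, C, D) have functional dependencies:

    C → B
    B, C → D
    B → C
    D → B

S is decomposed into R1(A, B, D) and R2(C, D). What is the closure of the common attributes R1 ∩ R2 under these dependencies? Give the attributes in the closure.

R1 ∩ R2 = {D}.
D → B applies, adding B
B → C applies, adding C
Closure: {B, C, D}.

B, C, D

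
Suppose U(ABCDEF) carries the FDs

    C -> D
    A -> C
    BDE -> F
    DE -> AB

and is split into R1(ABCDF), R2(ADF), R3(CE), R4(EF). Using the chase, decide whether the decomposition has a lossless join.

Chase test. Columns are ABCDEF; row i has aⱼ where attribute j ∈ Ri, else bᵢⱼ.
Initial tableau (one row per fragment):
  row 1: a1 a2 a3 a4 b15 a6
  row 2: a1 b22 b23 a4 b25 a6
  row 3: b31 b32 a3 b34 a5 b36
  row 4: b41 b42 b43 b44 a5 a6
Rows 1 and 3 agree on C; apply C→D and equate their D entries.
Rows 1 and 2 agree on A; apply A→C and equate their C entries.
No row becomes fully distinguished — the join is lossy.

No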